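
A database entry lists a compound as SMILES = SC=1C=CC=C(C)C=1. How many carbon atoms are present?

Count every carbon token in the SMILES (each C, including those in ring-closure positions and inside branches).
Carbon count: 7.

7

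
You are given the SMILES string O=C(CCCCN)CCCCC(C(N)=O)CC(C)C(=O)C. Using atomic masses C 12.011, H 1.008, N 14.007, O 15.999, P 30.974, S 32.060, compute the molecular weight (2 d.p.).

First, the molecular formula is C16H30N2O3 (counting implicit H from valence).
  C: 16 × 12.011 = 192.176
  H: 30 × 1.008 = 30.240
  N: 2 × 14.007 = 28.014
  O: 3 × 15.999 = 47.997
Sum: 16×12.011 + 30×1.008 + 2×14.007 + 3×15.999 = 298.427 → 298.43 g/mol.

298.43 g/mol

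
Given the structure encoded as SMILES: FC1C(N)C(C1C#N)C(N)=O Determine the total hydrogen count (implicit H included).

8

Walk through each heavy atom and fill implicit hydrogens from standard valence (C 4, N 3, O 2, S 2, halogen 1):
  atom 1: F (halogen, monovalent) → 0 H
  atom 2: C, bond orders sum to 3 (valence 4) → 1 H
  atom 3: C, bond orders sum to 3 (valence 4) → 1 H
  atom 4: N, bond orders sum to 1 (valence 3) → 2 H
  atom 5: C, bond orders sum to 3 (valence 4) → 1 H
  atom 6: C, bond orders sum to 3 (valence 4) → 1 H
  atom 7: C, bond orders sum to 4 (valence 4) → 0 H
  atom 8: N, bond orders sum to 3 (valence 3) → 0 H
  atom 9: C, bond orders sum to 4 (valence 4) → 0 H
  atom 10: N, bond orders sum to 1 (valence 3) → 2 H
  atom 11: O, bond orders sum to 2 (valence 2) → 0 H
Total hydrogens: 8.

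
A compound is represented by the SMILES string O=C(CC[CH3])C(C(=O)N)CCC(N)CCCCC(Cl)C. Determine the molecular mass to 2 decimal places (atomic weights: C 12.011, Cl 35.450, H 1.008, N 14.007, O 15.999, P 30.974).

First, the molecular formula is C15H29ClN2O2 (counting implicit H from valence).
  C: 15 × 12.011 = 180.165
  Cl: 1 × 35.450 = 35.450
  H: 29 × 1.008 = 29.232
  N: 2 × 14.007 = 28.014
  O: 2 × 15.999 = 31.998
Sum: 15×12.011 + 1×35.450 + 29×1.008 + 2×14.007 + 2×15.999 = 304.859 → 304.86 g/mol.

304.86 g/mol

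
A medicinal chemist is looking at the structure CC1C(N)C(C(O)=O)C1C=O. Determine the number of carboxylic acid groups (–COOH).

1

The carboxylic acid motif appears at heavy-atom position 6 in the SMILES.
Other groups present: 1 aldehyde, 1 primary amine.
Carboxylic acid count: 1.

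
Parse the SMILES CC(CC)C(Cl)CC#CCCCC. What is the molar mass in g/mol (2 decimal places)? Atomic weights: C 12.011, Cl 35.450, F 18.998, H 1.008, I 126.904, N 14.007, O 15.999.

200.75 g/mol

First, the molecular formula is C12H21Cl (counting implicit H from valence).
  C: 12 × 12.011 = 144.132
  Cl: 1 × 35.450 = 35.450
  H: 21 × 1.008 = 21.168
Sum: 12×12.011 + 1×35.450 + 21×1.008 = 200.750 → 200.75 g/mol.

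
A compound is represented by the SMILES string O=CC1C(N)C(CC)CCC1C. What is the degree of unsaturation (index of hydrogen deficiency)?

Degree of unsaturation = (number of rings) + (number of π bonds).
Ring closures in the SMILES: 1.
π bonds: 1 double bond (each 1 DoU) → 1 DoU from unsaturation.
Total DoU = 1 + 1 = 2.

2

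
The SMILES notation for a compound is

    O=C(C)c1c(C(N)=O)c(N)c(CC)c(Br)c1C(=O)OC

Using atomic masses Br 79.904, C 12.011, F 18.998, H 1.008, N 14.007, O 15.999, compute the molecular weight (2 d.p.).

343.18 g/mol

First, the molecular formula is C13H15BrN2O4 (counting implicit H from valence).
  Br: 1 × 79.904 = 79.904
  C: 13 × 12.011 = 156.143
  H: 15 × 1.008 = 15.120
  N: 2 × 14.007 = 28.014
  O: 4 × 15.999 = 63.996
Sum: 1×79.904 + 13×12.011 + 15×1.008 + 2×14.007 + 4×15.999 = 343.177 → 343.18 g/mol.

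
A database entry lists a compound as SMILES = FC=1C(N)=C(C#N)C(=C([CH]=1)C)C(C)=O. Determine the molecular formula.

C10H9FN2O

Walk through each heavy atom and fill implicit hydrogens from standard valence (C 4, N 3, O 2, S 2, halogen 1):
  atom 1: F (halogen, monovalent) → 0 H
  atom 2: C, bond orders sum to 4 (valence 4) → 0 H
  atom 3: C, bond orders sum to 4 (valence 4) → 0 H
  atom 4: N, bond orders sum to 1 (valence 3) → 2 H
  atom 5: C, bond orders sum to 4 (valence 4) → 0 H
  atom 6: C, bond orders sum to 4 (valence 4) → 0 H
  atom 7: N, bond orders sum to 3 (valence 3) → 0 H
  atom 8: C, bond orders sum to 4 (valence 4) → 0 H
  atom 9: C, bond orders sum to 4 (valence 4) → 0 H
  atom 10: C with explicit H count 1
  atom 11: C, bond orders sum to 1 (valence 4) → 3 H
  atom 12: C, bond orders sum to 4 (valence 4) → 0 H
  atom 13: C, bond orders sum to 1 (valence 4) → 3 H
  atom 14: O, bond orders sum to 2 (valence 2) → 0 H
Totals → C:10, H:9, F:1, N:2, O:1.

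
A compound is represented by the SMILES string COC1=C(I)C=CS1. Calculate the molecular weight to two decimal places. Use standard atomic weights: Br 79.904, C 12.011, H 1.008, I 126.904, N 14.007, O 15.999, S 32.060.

First, the molecular formula is C5H5IOS (counting implicit H from valence).
  C: 5 × 12.011 = 60.055
  H: 5 × 1.008 = 5.040
  I: 1 × 126.904 = 126.904
  O: 1 × 15.999 = 15.999
  S: 1 × 32.060 = 32.060
Sum: 5×12.011 + 5×1.008 + 1×126.904 + 1×15.999 + 1×32.060 = 240.058 → 240.06 g/mol.

240.06 g/mol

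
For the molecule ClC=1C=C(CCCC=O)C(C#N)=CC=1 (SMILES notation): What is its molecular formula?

C11H10ClNO

Walk through each heavy atom and fill implicit hydrogens from standard valence (C 4, N 3, O 2, S 2, halogen 1):
  atom 1: Cl (halogen, monovalent) → 0 H
  atom 2: C, bond orders sum to 4 (valence 4) → 0 H
  atom 3: C, bond orders sum to 3 (valence 4) → 1 H
  atom 4: C, bond orders sum to 4 (valence 4) → 0 H
  atom 5: C, bond orders sum to 2 (valence 4) → 2 H
  atom 6: C, bond orders sum to 2 (valence 4) → 2 H
  atom 7: C, bond orders sum to 2 (valence 4) → 2 H
  atom 8: C, bond orders sum to 3 (valence 4) → 1 H
  atom 9: O, bond orders sum to 2 (valence 2) → 0 H
  atom 10: C, bond orders sum to 4 (valence 4) → 0 H
  atom 11: C, bond orders sum to 4 (valence 4) → 0 H
  atom 12: N, bond orders sum to 3 (valence 3) → 0 H
  atom 13: C, bond orders sum to 3 (valence 4) → 1 H
  atom 14: C, bond orders sum to 3 (valence 4) → 1 H
Totals → C:11, H:10, Cl:1, N:1, O:1.
In Hill order: C11H10ClNO.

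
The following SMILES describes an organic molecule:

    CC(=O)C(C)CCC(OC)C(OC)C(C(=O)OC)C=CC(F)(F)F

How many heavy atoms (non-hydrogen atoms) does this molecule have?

24

Every atom symbol written in the SMILES (organic subset) is one heavy atom; implicit H are not written.
Heavy atoms by element → C:16, F:3, O:5.
Total: 24.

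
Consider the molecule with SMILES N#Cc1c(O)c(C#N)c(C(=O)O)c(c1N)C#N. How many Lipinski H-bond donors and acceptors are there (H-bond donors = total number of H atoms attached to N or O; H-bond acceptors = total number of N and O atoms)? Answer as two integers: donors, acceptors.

Donors: find every N or O and count the H atoms it carries.
  atom 1 (N): bond orders sum to 3 → 0 H
  atom 5 (O): bond orders sum to 1 → 1 H
  atom 8 (N): bond orders sum to 3 → 0 H
  atom 11 (O): bond orders sum to 2 → 0 H
  atom 12 (O): bond orders sum to 1 → 1 H
  atom 15 (N): bond orders sum to 1 → 2 H
  atom 17 (N): bond orders sum to 3 → 0 H
Lipinski HBD = 4.
Acceptors: N atoms = 4, O atoms = 3 → HBA = 7.

4, 7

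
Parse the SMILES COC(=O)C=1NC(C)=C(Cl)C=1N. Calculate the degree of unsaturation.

4

Molecular formula: C7H9ClN2O2.
DoU = (2C + 2 + N − H − X) / 2, where X is the halogen count and O/S are ignored.
    = (2·7 + 2 + 2 − 9 − 1) / 2 = 8 / 2 = 4.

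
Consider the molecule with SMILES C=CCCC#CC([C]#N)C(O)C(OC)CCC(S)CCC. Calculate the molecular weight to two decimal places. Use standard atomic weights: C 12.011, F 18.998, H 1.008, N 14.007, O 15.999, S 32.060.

First, the molecular formula is C17H27NO2S (counting implicit H from valence).
  C: 17 × 12.011 = 204.187
  H: 27 × 1.008 = 27.216
  N: 1 × 14.007 = 14.007
  O: 2 × 15.999 = 31.998
  S: 1 × 32.060 = 32.060
Sum: 17×12.011 + 27×1.008 + 1×14.007 + 2×15.999 + 1×32.060 = 309.468 → 309.47 g/mol.

309.47 g/mol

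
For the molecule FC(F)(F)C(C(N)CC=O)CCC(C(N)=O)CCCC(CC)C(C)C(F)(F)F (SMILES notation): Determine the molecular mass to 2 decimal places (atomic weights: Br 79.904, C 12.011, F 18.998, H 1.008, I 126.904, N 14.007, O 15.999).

First, the molecular formula is C18H30F6N2O2 (counting implicit H from valence).
  C: 18 × 12.011 = 216.198
  F: 6 × 18.998 = 113.988
  H: 30 × 1.008 = 30.240
  N: 2 × 14.007 = 28.014
  O: 2 × 15.999 = 31.998
Sum: 18×12.011 + 6×18.998 + 30×1.008 + 2×14.007 + 2×15.999 = 420.438 → 420.44 g/mol.

420.44 g/mol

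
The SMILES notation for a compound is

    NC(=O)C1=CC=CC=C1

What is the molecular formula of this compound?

Walk through each heavy atom and fill implicit hydrogens from standard valence (C 4, N 3, O 2, S 2, halogen 1):
  atom 1: N, bond orders sum to 1 (valence 3) → 2 H
  atom 2: C, bond orders sum to 4 (valence 4) → 0 H
  atom 3: O, bond orders sum to 2 (valence 2) → 0 H
  atom 4: C, bond orders sum to 4 (valence 4) → 0 H
  atom 5: C, bond orders sum to 3 (valence 4) → 1 H
  atom 6: C, bond orders sum to 3 (valence 4) → 1 H
  atom 7: C, bond orders sum to 3 (valence 4) → 1 H
  atom 8: C, bond orders sum to 3 (valence 4) → 1 H
  atom 9: C, bond orders sum to 3 (valence 4) → 1 H
Totals → C:7, H:7, N:1, O:1.

C7H7NO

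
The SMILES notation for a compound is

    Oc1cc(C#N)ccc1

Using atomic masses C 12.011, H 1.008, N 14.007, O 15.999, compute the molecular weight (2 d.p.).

119.12 g/mol

First, the molecular formula is C7H5NO (counting implicit H from valence).
  C: 7 × 12.011 = 84.077
  H: 5 × 1.008 = 5.040
  N: 1 × 14.007 = 14.007
  O: 1 × 15.999 = 15.999
Sum: 7×12.011 + 5×1.008 + 1×14.007 + 1×15.999 = 119.123 → 119.12 g/mol.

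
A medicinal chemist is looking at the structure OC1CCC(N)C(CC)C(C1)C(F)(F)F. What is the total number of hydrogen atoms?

18

Walk through each heavy atom and fill implicit hydrogens from standard valence (C 4, N 3, O 2, S 2, halogen 1):
  atom 1: O, bond orders sum to 1 (valence 2) → 1 H
  atom 2: C, bond orders sum to 3 (valence 4) → 1 H
  atom 3: C, bond orders sum to 2 (valence 4) → 2 H
  atom 4: C, bond orders sum to 2 (valence 4) → 2 H
  atom 5: C, bond orders sum to 3 (valence 4) → 1 H
  atom 6: N, bond orders sum to 1 (valence 3) → 2 H
  atom 7: C, bond orders sum to 3 (valence 4) → 1 H
  atom 8: C, bond orders sum to 2 (valence 4) → 2 H
  atom 9: C, bond orders sum to 1 (valence 4) → 3 H
  atom 10: C, bond orders sum to 3 (valence 4) → 1 H
  atom 11: C, bond orders sum to 2 (valence 4) → 2 H
  atom 12: C, bond orders sum to 4 (valence 4) → 0 H
  atom 13: F (halogen, monovalent) → 0 H
  atom 14: F (halogen, monovalent) → 0 H
  atom 15: F (halogen, monovalent) → 0 H
Total hydrogens: 18.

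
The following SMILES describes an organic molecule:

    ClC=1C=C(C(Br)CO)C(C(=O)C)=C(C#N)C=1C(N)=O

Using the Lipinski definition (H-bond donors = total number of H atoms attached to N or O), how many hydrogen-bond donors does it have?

Donors: find every N or O and count the H atoms it carries.
  atom 8 (O): bond orders sum to 1 → 1 H
  atom 11 (O): bond orders sum to 2 → 0 H
  atom 15 (N): bond orders sum to 3 → 0 H
  atom 18 (N): bond orders sum to 1 → 2 H
  atom 19 (O): bond orders sum to 2 → 0 H
Lipinski HBD = 3.

3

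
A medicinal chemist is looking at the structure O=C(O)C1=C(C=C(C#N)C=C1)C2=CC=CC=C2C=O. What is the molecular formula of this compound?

Walk through each heavy atom and fill implicit hydrogens from standard valence (C 4, N 3, O 2, S 2, halogen 1):
  atom 1: O, bond orders sum to 2 (valence 2) → 0 H
  atom 2: C, bond orders sum to 4 (valence 4) → 0 H
  atom 3: O, bond orders sum to 1 (valence 2) → 1 H
  atom 4: C, bond orders sum to 4 (valence 4) → 0 H
  atom 5: C, bond orders sum to 4 (valence 4) → 0 H
  atom 6: C, bond orders sum to 3 (valence 4) → 1 H
  atom 7: C, bond orders sum to 4 (valence 4) → 0 H
  atom 8: C, bond orders sum to 4 (valence 4) → 0 H
  atom 9: N, bond orders sum to 3 (valence 3) → 0 H
  atom 10: C, bond orders sum to 3 (valence 4) → 1 H
  atom 11: C, bond orders sum to 3 (valence 4) → 1 H
  atom 12: C, bond orders sum to 4 (valence 4) → 0 H
  atom 13: C, bond orders sum to 3 (valence 4) → 1 H
  atom 14: C, bond orders sum to 3 (valence 4) → 1 H
  atom 15: C, bond orders sum to 3 (valence 4) → 1 H
  atom 16: C, bond orders sum to 3 (valence 4) → 1 H
  atom 17: C, bond orders sum to 4 (valence 4) → 0 H
  atom 18: C, bond orders sum to 3 (valence 4) → 1 H
  atom 19: O, bond orders sum to 2 (valence 2) → 0 H
Totals → C:15, H:9, N:1, O:3.
In Hill order: C15H9NO3.

C15H9NO3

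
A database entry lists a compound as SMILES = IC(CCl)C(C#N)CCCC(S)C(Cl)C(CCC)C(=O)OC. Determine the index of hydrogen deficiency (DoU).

Degree of unsaturation = (number of rings) + (number of π bonds).
Ring closures in the SMILES: 0.
π bonds: 1 double bond (each 1 DoU), 1 triple bond (each 2 DoU) → 3 DoU from unsaturation.
Total DoU = 0 + 3 = 3.

3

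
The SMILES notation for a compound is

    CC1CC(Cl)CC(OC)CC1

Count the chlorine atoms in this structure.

1

Scan the SMILES for Cl atoms (remember two-letter symbols like Cl and Br are single atoms).
Chlorine count: 1.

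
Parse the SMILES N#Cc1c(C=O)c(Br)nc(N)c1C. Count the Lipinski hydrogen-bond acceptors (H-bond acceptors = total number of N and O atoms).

N atoms: 3; O atoms: 1.
Lipinski HBA = 3 + 1 = 4.

4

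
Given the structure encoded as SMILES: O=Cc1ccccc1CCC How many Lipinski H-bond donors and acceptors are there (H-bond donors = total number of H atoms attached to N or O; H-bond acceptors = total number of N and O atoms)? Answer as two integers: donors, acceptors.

Donors: find every N or O and count the H atoms it carries.
  atom 1 (O): bond orders sum to 2 → 0 H
Lipinski HBD = 0.
Acceptors: N atoms = 0, O atoms = 1 → HBA = 1.

0, 1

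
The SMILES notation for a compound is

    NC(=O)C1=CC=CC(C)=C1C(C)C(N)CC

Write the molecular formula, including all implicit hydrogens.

C13H20N2O

Walk through each heavy atom and fill implicit hydrogens from standard valence (C 4, N 3, O 2, S 2, halogen 1):
  atom 1: N, bond orders sum to 1 (valence 3) → 2 H
  atom 2: C, bond orders sum to 4 (valence 4) → 0 H
  atom 3: O, bond orders sum to 2 (valence 2) → 0 H
  atom 4: C, bond orders sum to 4 (valence 4) → 0 H
  atom 5: C, bond orders sum to 3 (valence 4) → 1 H
  atom 6: C, bond orders sum to 3 (valence 4) → 1 H
  atom 7: C, bond orders sum to 3 (valence 4) → 1 H
  atom 8: C, bond orders sum to 4 (valence 4) → 0 H
  atom 9: C, bond orders sum to 1 (valence 4) → 3 H
  atom 10: C, bond orders sum to 4 (valence 4) → 0 H
  atom 11: C, bond orders sum to 3 (valence 4) → 1 H
  atom 12: C, bond orders sum to 1 (valence 4) → 3 H
  atom 13: C, bond orders sum to 3 (valence 4) → 1 H
  atom 14: N, bond orders sum to 1 (valence 3) → 2 H
  atom 15: C, bond orders sum to 2 (valence 4) → 2 H
  atom 16: C, bond orders sum to 1 (valence 4) → 3 H
Totals → C:13, H:20, N:2, O:1.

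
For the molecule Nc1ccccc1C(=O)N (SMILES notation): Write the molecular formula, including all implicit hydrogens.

Walk through each heavy atom and fill implicit hydrogens from standard valence (C 4, N 3, O 2, S 2, halogen 1); for lowercase aromatic atoms, an aromatic c carries 1 H when it has two neighbours and 0 H with three, and aromatic n carries 0 H:
  atom 1: N, bond orders sum to 1 (valence 3) → 2 H
  atom 2: aromatic c, 3 neighbours → 0 H
  atom 3: aromatic c, 2 neighbours → 1 H
  atom 4: aromatic c, 2 neighbours → 1 H
  atom 5: aromatic c, 2 neighbours → 1 H
  atom 6: aromatic c, 2 neighbours → 1 H
  atom 7: aromatic c, 3 neighbours → 0 H
  atom 8: C, bond orders sum to 4 (valence 4) → 0 H
  atom 9: O, bond orders sum to 2 (valence 2) → 0 H
  atom 10: N, bond orders sum to 1 (valence 3) → 2 H
Totals → C:7, H:8, N:2, O:1.

C7H8N2O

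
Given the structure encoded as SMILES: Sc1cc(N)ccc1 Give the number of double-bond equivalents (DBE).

4

Molecular formula: C6H7NS.
DoU = (2C + 2 + N − H − X) / 2, where X is the halogen count and O/S are ignored.
    = (2·6 + 2 + 1 − 7 − 0) / 2 = 8 / 2 = 4.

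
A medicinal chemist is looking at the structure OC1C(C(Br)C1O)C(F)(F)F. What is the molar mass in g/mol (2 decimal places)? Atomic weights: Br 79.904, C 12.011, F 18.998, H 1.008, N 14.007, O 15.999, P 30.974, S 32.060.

First, the molecular formula is C5H6BrF3O2 (counting implicit H from valence).
  Br: 1 × 79.904 = 79.904
  C: 5 × 12.011 = 60.055
  F: 3 × 18.998 = 56.994
  H: 6 × 1.008 = 6.048
  O: 2 × 15.999 = 31.998
Sum: 1×79.904 + 5×12.011 + 3×18.998 + 6×1.008 + 2×15.999 = 234.999 → 235.00 g/mol.

235.00 g/mol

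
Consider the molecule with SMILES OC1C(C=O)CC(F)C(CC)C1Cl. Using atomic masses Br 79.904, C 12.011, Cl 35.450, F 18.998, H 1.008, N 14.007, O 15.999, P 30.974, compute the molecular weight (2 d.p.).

First, the molecular formula is C9H14ClFO2 (counting implicit H from valence).
  C: 9 × 12.011 = 108.099
  Cl: 1 × 35.450 = 35.450
  F: 1 × 18.998 = 18.998
  H: 14 × 1.008 = 14.112
  O: 2 × 15.999 = 31.998
Sum: 9×12.011 + 1×35.450 + 1×18.998 + 14×1.008 + 2×15.999 = 208.657 → 208.66 g/mol.

208.66 g/mol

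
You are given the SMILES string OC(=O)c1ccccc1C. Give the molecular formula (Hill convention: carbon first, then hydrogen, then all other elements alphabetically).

Walk through each heavy atom and fill implicit hydrogens from standard valence (C 4, N 3, O 2, S 2, halogen 1); for lowercase aromatic atoms, an aromatic c carries 1 H when it has two neighbours and 0 H with three, and aromatic n carries 0 H:
  atom 1: O, bond orders sum to 1 (valence 2) → 1 H
  atom 2: C, bond orders sum to 4 (valence 4) → 0 H
  atom 3: O, bond orders sum to 2 (valence 2) → 0 H
  atom 4: aromatic c, 3 neighbours → 0 H
  atom 5: aromatic c, 2 neighbours → 1 H
  atom 6: aromatic c, 2 neighbours → 1 H
  atom 7: aromatic c, 2 neighbours → 1 H
  atom 8: aromatic c, 2 neighbours → 1 H
  atom 9: aromatic c, 3 neighbours → 0 H
  atom 10: C, bond orders sum to 1 (valence 4) → 3 H
Totals → C:8, H:8, O:2.

C8H8O2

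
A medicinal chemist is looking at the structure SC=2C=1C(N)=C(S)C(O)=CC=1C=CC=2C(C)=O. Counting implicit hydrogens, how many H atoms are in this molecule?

Walk through each heavy atom and fill implicit hydrogens from standard valence (C 4, N 3, O 2, S 2, halogen 1):
  atom 1: S, bond orders sum to 1 (valence 2) → 1 H
  atom 2: C, bond orders sum to 4 (valence 4) → 0 H
  atom 3: C, bond orders sum to 4 (valence 4) → 0 H
  atom 4: C, bond orders sum to 4 (valence 4) → 0 H
  atom 5: N, bond orders sum to 1 (valence 3) → 2 H
  atom 6: C, bond orders sum to 4 (valence 4) → 0 H
  atom 7: S, bond orders sum to 1 (valence 2) → 1 H
  atom 8: C, bond orders sum to 4 (valence 4) → 0 H
  atom 9: O, bond orders sum to 1 (valence 2) → 1 H
  atom 10: C, bond orders sum to 3 (valence 4) → 1 H
  atom 11: C, bond orders sum to 4 (valence 4) → 0 H
  atom 12: C, bond orders sum to 3 (valence 4) → 1 H
  atom 13: C, bond orders sum to 3 (valence 4) → 1 H
  atom 14: C, bond orders sum to 4 (valence 4) → 0 H
  atom 15: C, bond orders sum to 4 (valence 4) → 0 H
  atom 16: C, bond orders sum to 1 (valence 4) → 3 H
  atom 17: O, bond orders sum to 2 (valence 2) → 0 H
Total hydrogens: 11.

11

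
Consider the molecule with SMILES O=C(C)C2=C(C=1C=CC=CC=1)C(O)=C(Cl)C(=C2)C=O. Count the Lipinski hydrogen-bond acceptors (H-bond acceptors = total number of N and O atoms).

3

N atoms: 0; O atoms: 3.
Lipinski HBA = 0 + 3 = 3.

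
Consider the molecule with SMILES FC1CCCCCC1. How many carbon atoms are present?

Count every carbon token in the SMILES (each C, including those in ring-closure positions and inside branches).
Carbon count: 7.

7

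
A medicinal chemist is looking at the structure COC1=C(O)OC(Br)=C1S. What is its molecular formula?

C5H5BrO3S

Walk through each heavy atom and fill implicit hydrogens from standard valence (C 4, N 3, O 2, S 2, halogen 1):
  atom 1: C, bond orders sum to 1 (valence 4) → 3 H
  atom 2: O, bond orders sum to 2 (valence 2) → 0 H
  atom 3: C, bond orders sum to 4 (valence 4) → 0 H
  atom 4: C, bond orders sum to 4 (valence 4) → 0 H
  atom 5: O, bond orders sum to 1 (valence 2) → 1 H
  atom 6: O, bond orders sum to 2 (valence 2) → 0 H
  atom 7: C, bond orders sum to 4 (valence 4) → 0 H
  atom 8: Br (halogen, monovalent) → 0 H
  atom 9: C, bond orders sum to 4 (valence 4) → 0 H
  atom 10: S, bond orders sum to 1 (valence 2) → 1 H
Totals → C:5, H:5, Br:1, O:3, S:1.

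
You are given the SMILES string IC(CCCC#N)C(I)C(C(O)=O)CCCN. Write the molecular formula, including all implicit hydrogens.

C11H18I2N2O2

Walk through each heavy atom and fill implicit hydrogens from standard valence (C 4, N 3, O 2, S 2, halogen 1):
  atom 1: I (halogen, monovalent) → 0 H
  atom 2: C, bond orders sum to 3 (valence 4) → 1 H
  atom 3: C, bond orders sum to 2 (valence 4) → 2 H
  atom 4: C, bond orders sum to 2 (valence 4) → 2 H
  atom 5: C, bond orders sum to 2 (valence 4) → 2 H
  atom 6: C, bond orders sum to 4 (valence 4) → 0 H
  atom 7: N, bond orders sum to 3 (valence 3) → 0 H
  atom 8: C, bond orders sum to 3 (valence 4) → 1 H
  atom 9: I (halogen, monovalent) → 0 H
  atom 10: C, bond orders sum to 3 (valence 4) → 1 H
  atom 11: C, bond orders sum to 4 (valence 4) → 0 H
  atom 12: O, bond orders sum to 1 (valence 2) → 1 H
  atom 13: O, bond orders sum to 2 (valence 2) → 0 H
  atom 14: C, bond orders sum to 2 (valence 4) → 2 H
  atom 15: C, bond orders sum to 2 (valence 4) → 2 H
  atom 16: C, bond orders sum to 2 (valence 4) → 2 H
  atom 17: N, bond orders sum to 1 (valence 3) → 2 H
Totals → C:11, H:18, I:2, N:2, O:2.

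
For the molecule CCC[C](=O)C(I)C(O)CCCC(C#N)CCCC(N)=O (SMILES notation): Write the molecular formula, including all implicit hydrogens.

C15H25IN2O3

Walk through each heavy atom and fill implicit hydrogens from standard valence (C 4, N 3, O 2, S 2, halogen 1):
  atom 1: C, bond orders sum to 1 (valence 4) → 3 H
  atom 2: C, bond orders sum to 2 (valence 4) → 2 H
  atom 3: C, bond orders sum to 2 (valence 4) → 2 H
  atom 4: C with explicit H count 0
  atom 5: O, bond orders sum to 2 (valence 2) → 0 H
  atom 6: C, bond orders sum to 3 (valence 4) → 1 H
  atom 7: I (halogen, monovalent) → 0 H
  atom 8: C, bond orders sum to 3 (valence 4) → 1 H
  atom 9: O, bond orders sum to 1 (valence 2) → 1 H
  atom 10: C, bond orders sum to 2 (valence 4) → 2 H
  atom 11: C, bond orders sum to 2 (valence 4) → 2 H
  atom 12: C, bond orders sum to 2 (valence 4) → 2 H
  atom 13: C, bond orders sum to 3 (valence 4) → 1 H
  atom 14: C, bond orders sum to 4 (valence 4) → 0 H
  atom 15: N, bond orders sum to 3 (valence 3) → 0 H
  atom 16: C, bond orders sum to 2 (valence 4) → 2 H
  atom 17: C, bond orders sum to 2 (valence 4) → 2 H
  atom 18: C, bond orders sum to 2 (valence 4) → 2 H
  atom 19: C, bond orders sum to 4 (valence 4) → 0 H
  atom 20: N, bond orders sum to 1 (valence 3) → 2 H
  atom 21: O, bond orders sum to 2 (valence 2) → 0 H
Totals → C:15, H:25, I:1, N:2, O:3.
In Hill order: C15H25IN2O3.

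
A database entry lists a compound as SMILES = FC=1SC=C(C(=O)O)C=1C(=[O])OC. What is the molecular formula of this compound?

C7H5FO4S

Walk through each heavy atom and fill implicit hydrogens from standard valence (C 4, N 3, O 2, S 2, halogen 1):
  atom 1: F (halogen, monovalent) → 0 H
  atom 2: C, bond orders sum to 4 (valence 4) → 0 H
  atom 3: S, bond orders sum to 2 (valence 2) → 0 H
  atom 4: C, bond orders sum to 3 (valence 4) → 1 H
  atom 5: C, bond orders sum to 4 (valence 4) → 0 H
  atom 6: C, bond orders sum to 4 (valence 4) → 0 H
  atom 7: O, bond orders sum to 2 (valence 2) → 0 H
  atom 8: O, bond orders sum to 1 (valence 2) → 1 H
  atom 9: C, bond orders sum to 4 (valence 4) → 0 H
  atom 10: C, bond orders sum to 4 (valence 4) → 0 H
  atom 11: O with explicit H count 0
  atom 12: O, bond orders sum to 2 (valence 2) → 0 H
  atom 13: C, bond orders sum to 1 (valence 4) → 3 H
Totals → C:7, H:5, F:1, O:4, S:1.
In Hill order: C7H5FO4S.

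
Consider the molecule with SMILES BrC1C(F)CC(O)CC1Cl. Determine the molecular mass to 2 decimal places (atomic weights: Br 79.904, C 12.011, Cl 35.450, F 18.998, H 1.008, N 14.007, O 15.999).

231.49 g/mol

First, the molecular formula is C6H9BrClFO (counting implicit H from valence).
  Br: 1 × 79.904 = 79.904
  C: 6 × 12.011 = 72.066
  Cl: 1 × 35.450 = 35.450
  F: 1 × 18.998 = 18.998
  H: 9 × 1.008 = 9.072
  O: 1 × 15.999 = 15.999
Sum: 1×79.904 + 6×12.011 + 1×35.450 + 1×18.998 + 9×1.008 + 1×15.999 = 231.489 → 231.49 g/mol.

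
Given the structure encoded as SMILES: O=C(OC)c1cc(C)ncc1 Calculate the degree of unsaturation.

Molecular formula: C8H9NO2.
DoU = (2C + 2 + N − H − X) / 2, where X is the halogen count and O/S are ignored.
    = (2·8 + 2 + 1 − 9 − 0) / 2 = 10 / 2 = 5.

5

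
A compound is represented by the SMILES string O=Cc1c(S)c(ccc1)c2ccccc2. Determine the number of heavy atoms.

Every atom symbol written in the SMILES (organic subset) is one heavy atom; implicit H are not written.
Heavy atoms by element → C:13, O:1, S:1.
Total: 15.

15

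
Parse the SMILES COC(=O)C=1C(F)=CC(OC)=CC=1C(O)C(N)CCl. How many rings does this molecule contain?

1

In SMILES, each pair of matching ring-closure digits denotes one ring-closing bond; the number of such bonds equals the number of independent rings.
Ring-closure bonds here: 1.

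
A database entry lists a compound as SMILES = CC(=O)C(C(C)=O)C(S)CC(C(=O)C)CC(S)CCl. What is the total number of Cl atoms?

1

Scan the SMILES for Cl atoms (remember two-letter symbols like Cl and Br are single atoms).
Chlorine count: 1.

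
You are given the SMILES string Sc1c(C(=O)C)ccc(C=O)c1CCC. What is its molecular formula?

Walk through each heavy atom and fill implicit hydrogens from standard valence (C 4, N 3, O 2, S 2, halogen 1); for lowercase aromatic atoms, an aromatic c carries 1 H when it has two neighbours and 0 H with three, and aromatic n carries 0 H:
  atom 1: S, bond orders sum to 1 (valence 2) → 1 H
  atom 2: aromatic c, 3 neighbours → 0 H
  atom 3: aromatic c, 3 neighbours → 0 H
  atom 4: C, bond orders sum to 4 (valence 4) → 0 H
  atom 5: O, bond orders sum to 2 (valence 2) → 0 H
  atom 6: C, bond orders sum to 1 (valence 4) → 3 H
  atom 7: aromatic c, 2 neighbours → 1 H
  atom 8: aromatic c, 2 neighbours → 1 H
  atom 9: aromatic c, 3 neighbours → 0 H
  atom 10: C, bond orders sum to 3 (valence 4) → 1 H
  atom 11: O, bond orders sum to 2 (valence 2) → 0 H
  atom 12: aromatic c, 3 neighbours → 0 H
  atom 13: C, bond orders sum to 2 (valence 4) → 2 H
  atom 14: C, bond orders sum to 2 (valence 4) → 2 H
  atom 15: C, bond orders sum to 1 (valence 4) → 3 H
Totals → C:12, H:14, O:2, S:1.
In Hill order: C12H14O2S.

C12H14O2S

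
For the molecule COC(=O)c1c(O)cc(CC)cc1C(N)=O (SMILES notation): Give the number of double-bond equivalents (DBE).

Molecular formula: C11H13NO4.
DoU = (2C + 2 + N − H − X) / 2, where X is the halogen count and O/S are ignored.
    = (2·11 + 2 + 1 − 13 − 0) / 2 = 12 / 2 = 6.

6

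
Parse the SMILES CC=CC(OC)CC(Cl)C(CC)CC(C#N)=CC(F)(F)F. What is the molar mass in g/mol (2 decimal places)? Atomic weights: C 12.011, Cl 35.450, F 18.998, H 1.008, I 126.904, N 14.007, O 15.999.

First, the molecular formula is C15H21ClF3NO (counting implicit H from valence).
  C: 15 × 12.011 = 180.165
  Cl: 1 × 35.450 = 35.450
  F: 3 × 18.998 = 56.994
  H: 21 × 1.008 = 21.168
  N: 1 × 14.007 = 14.007
  O: 1 × 15.999 = 15.999
Sum: 15×12.011 + 1×35.450 + 3×18.998 + 21×1.008 + 1×14.007 + 1×15.999 = 323.783 → 323.78 g/mol.

323.78 g/mol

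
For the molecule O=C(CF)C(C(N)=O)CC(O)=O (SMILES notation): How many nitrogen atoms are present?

Scan the SMILES for N atoms (remember two-letter symbols like Cl and Br are single atoms).
Nitrogen count: 1.

1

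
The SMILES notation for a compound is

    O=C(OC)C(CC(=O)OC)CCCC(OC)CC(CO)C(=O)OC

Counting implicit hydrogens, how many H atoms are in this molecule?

Walk through each heavy atom and fill implicit hydrogens from standard valence (C 4, N 3, O 2, S 2, halogen 1):
  atom 1: O, bond orders sum to 2 (valence 2) → 0 H
  atom 2: C, bond orders sum to 4 (valence 4) → 0 H
  atom 3: O, bond orders sum to 2 (valence 2) → 0 H
  atom 4: C, bond orders sum to 1 (valence 4) → 3 H
  atom 5: C, bond orders sum to 3 (valence 4) → 1 H
  atom 6: C, bond orders sum to 2 (valence 4) → 2 H
  atom 7: C, bond orders sum to 4 (valence 4) → 0 H
  atom 8: O, bond orders sum to 2 (valence 2) → 0 H
  atom 9: O, bond orders sum to 2 (valence 2) → 0 H
  atom 10: C, bond orders sum to 1 (valence 4) → 3 H
  atom 11: C, bond orders sum to 2 (valence 4) → 2 H
  atom 12: C, bond orders sum to 2 (valence 4) → 2 H
  atom 13: C, bond orders sum to 2 (valence 4) → 2 H
  atom 14: C, bond orders sum to 3 (valence 4) → 1 H
  atom 15: O, bond orders sum to 2 (valence 2) → 0 H
  atom 16: C, bond orders sum to 1 (valence 4) → 3 H
  atom 17: C, bond orders sum to 2 (valence 4) → 2 H
  atom 18: C, bond orders sum to 3 (valence 4) → 1 H
  atom 19: C, bond orders sum to 2 (valence 4) → 2 H
  atom 20: O, bond orders sum to 1 (valence 2) → 1 H
  atom 21: C, bond orders sum to 4 (valence 4) → 0 H
  atom 22: O, bond orders sum to 2 (valence 2) → 0 H
  atom 23: O, bond orders sum to 2 (valence 2) → 0 H
  atom 24: C, bond orders sum to 1 (valence 4) → 3 H
Total hydrogens: 28.

28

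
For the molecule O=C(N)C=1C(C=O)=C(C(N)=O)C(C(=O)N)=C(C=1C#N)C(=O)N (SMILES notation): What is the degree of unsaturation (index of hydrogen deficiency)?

11

Degree of unsaturation = (number of rings) + (number of π bonds).
Ring closures in the SMILES: 1.
π bonds: 8 double bonds (each 1 DoU), 1 triple bond (each 2 DoU) → 10 DoU from unsaturation.
Total DoU = 1 + 10 = 11.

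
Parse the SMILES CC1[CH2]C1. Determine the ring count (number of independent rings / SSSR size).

1

In SMILES, each pair of matching ring-closure digits denotes one ring-closing bond; the number of such bonds equals the number of independent rings.
Ring-closure bonds here: 1.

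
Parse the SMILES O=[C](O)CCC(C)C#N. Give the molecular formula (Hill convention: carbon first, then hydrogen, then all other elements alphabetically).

C6H9NO2

Walk through each heavy atom and fill implicit hydrogens from standard valence (C 4, N 3, O 2, S 2, halogen 1):
  atom 1: O, bond orders sum to 2 (valence 2) → 0 H
  atom 2: C with explicit H count 0
  atom 3: O, bond orders sum to 1 (valence 2) → 1 H
  atom 4: C, bond orders sum to 2 (valence 4) → 2 H
  atom 5: C, bond orders sum to 2 (valence 4) → 2 H
  atom 6: C, bond orders sum to 3 (valence 4) → 1 H
  atom 7: C, bond orders sum to 1 (valence 4) → 3 H
  atom 8: C, bond orders sum to 4 (valence 4) → 0 H
  atom 9: N, bond orders sum to 3 (valence 3) → 0 H
Totals → C:6, H:9, N:1, O:2.
In Hill order: C6H9NO2.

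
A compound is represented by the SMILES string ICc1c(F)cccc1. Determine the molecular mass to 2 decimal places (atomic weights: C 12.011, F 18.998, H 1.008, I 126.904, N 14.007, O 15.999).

First, the molecular formula is C7H6FI (counting implicit H from valence).
  C: 7 × 12.011 = 84.077
  F: 1 × 18.998 = 18.998
  H: 6 × 1.008 = 6.048
  I: 1 × 126.904 = 126.904
Sum: 7×12.011 + 1×18.998 + 6×1.008 + 1×126.904 = 236.027 → 236.03 g/mol.

236.03 g/mol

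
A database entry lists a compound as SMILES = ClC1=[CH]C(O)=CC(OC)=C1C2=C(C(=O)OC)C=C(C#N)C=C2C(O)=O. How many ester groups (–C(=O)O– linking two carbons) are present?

The ester motif appears at heavy-atom position 13 in the SMILES.
Other groups present: 1 carboxylic acid, 1 ether, 1 hydroxyl, 1 nitrile.
Ester count: 1.

1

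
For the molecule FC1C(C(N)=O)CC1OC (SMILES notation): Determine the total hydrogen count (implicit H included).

Walk through each heavy atom and fill implicit hydrogens from standard valence (C 4, N 3, O 2, S 2, halogen 1):
  atom 1: F (halogen, monovalent) → 0 H
  atom 2: C, bond orders sum to 3 (valence 4) → 1 H
  atom 3: C, bond orders sum to 3 (valence 4) → 1 H
  atom 4: C, bond orders sum to 4 (valence 4) → 0 H
  atom 5: N, bond orders sum to 1 (valence 3) → 2 H
  atom 6: O, bond orders sum to 2 (valence 2) → 0 H
  atom 7: C, bond orders sum to 2 (valence 4) → 2 H
  atom 8: C, bond orders sum to 3 (valence 4) → 1 H
  atom 9: O, bond orders sum to 2 (valence 2) → 0 H
  atom 10: C, bond orders sum to 1 (valence 4) → 3 H
Total hydrogens: 10.

10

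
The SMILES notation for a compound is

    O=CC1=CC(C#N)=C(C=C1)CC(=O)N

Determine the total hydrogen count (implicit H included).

Walk through each heavy atom and fill implicit hydrogens from standard valence (C 4, N 3, O 2, S 2, halogen 1):
  atom 1: O, bond orders sum to 2 (valence 2) → 0 H
  atom 2: C, bond orders sum to 3 (valence 4) → 1 H
  atom 3: C, bond orders sum to 4 (valence 4) → 0 H
  atom 4: C, bond orders sum to 3 (valence 4) → 1 H
  atom 5: C, bond orders sum to 4 (valence 4) → 0 H
  atom 6: C, bond orders sum to 4 (valence 4) → 0 H
  atom 7: N, bond orders sum to 3 (valence 3) → 0 H
  atom 8: C, bond orders sum to 4 (valence 4) → 0 H
  atom 9: C, bond orders sum to 3 (valence 4) → 1 H
  atom 10: C, bond orders sum to 3 (valence 4) → 1 H
  atom 11: C, bond orders sum to 2 (valence 4) → 2 H
  atom 12: C, bond orders sum to 4 (valence 4) → 0 H
  atom 13: O, bond orders sum to 2 (valence 2) → 0 H
  atom 14: N, bond orders sum to 1 (valence 3) → 2 H
Total hydrogens: 8.

8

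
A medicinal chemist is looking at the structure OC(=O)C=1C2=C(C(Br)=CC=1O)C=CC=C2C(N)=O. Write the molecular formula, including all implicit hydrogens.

Walk through each heavy atom and fill implicit hydrogens from standard valence (C 4, N 3, O 2, S 2, halogen 1):
  atom 1: O, bond orders sum to 1 (valence 2) → 1 H
  atom 2: C, bond orders sum to 4 (valence 4) → 0 H
  atom 3: O, bond orders sum to 2 (valence 2) → 0 H
  atom 4: C, bond orders sum to 4 (valence 4) → 0 H
  atom 5: C, bond orders sum to 4 (valence 4) → 0 H
  atom 6: C, bond orders sum to 4 (valence 4) → 0 H
  atom 7: C, bond orders sum to 4 (valence 4) → 0 H
  atom 8: Br (halogen, monovalent) → 0 H
  atom 9: C, bond orders sum to 3 (valence 4) → 1 H
  atom 10: C, bond orders sum to 4 (valence 4) → 0 H
  atom 11: O, bond orders sum to 1 (valence 2) → 1 H
  atom 12: C, bond orders sum to 3 (valence 4) → 1 H
  atom 13: C, bond orders sum to 3 (valence 4) → 1 H
  atom 14: C, bond orders sum to 3 (valence 4) → 1 H
  atom 15: C, bond orders sum to 4 (valence 4) → 0 H
  atom 16: C, bond orders sum to 4 (valence 4) → 0 H
  atom 17: N, bond orders sum to 1 (valence 3) → 2 H
  atom 18: O, bond orders sum to 2 (valence 2) → 0 H
Totals → C:12, H:8, Br:1, N:1, O:4.

C12H8BrNO4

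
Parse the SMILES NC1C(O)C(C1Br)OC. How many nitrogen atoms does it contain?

1

Scan the SMILES for N atoms (remember two-letter symbols like Cl and Br are single atoms).
Nitrogen count: 1.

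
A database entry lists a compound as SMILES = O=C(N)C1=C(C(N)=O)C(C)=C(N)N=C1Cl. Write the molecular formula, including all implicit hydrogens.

C8H9ClN4O2

Walk through each heavy atom and fill implicit hydrogens from standard valence (C 4, N 3, O 2, S 2, halogen 1):
  atom 1: O, bond orders sum to 2 (valence 2) → 0 H
  atom 2: C, bond orders sum to 4 (valence 4) → 0 H
  atom 3: N, bond orders sum to 1 (valence 3) → 2 H
  atom 4: C, bond orders sum to 4 (valence 4) → 0 H
  atom 5: C, bond orders sum to 4 (valence 4) → 0 H
  atom 6: C, bond orders sum to 4 (valence 4) → 0 H
  atom 7: N, bond orders sum to 1 (valence 3) → 2 H
  atom 8: O, bond orders sum to 2 (valence 2) → 0 H
  atom 9: C, bond orders sum to 4 (valence 4) → 0 H
  atom 10: C, bond orders sum to 1 (valence 4) → 3 H
  atom 11: C, bond orders sum to 4 (valence 4) → 0 H
  atom 12: N, bond orders sum to 1 (valence 3) → 2 H
  atom 13: N, bond orders sum to 3 (valence 3) → 0 H
  atom 14: C, bond orders sum to 4 (valence 4) → 0 H
  atom 15: Cl (halogen, monovalent) → 0 H
Totals → C:8, H:9, Cl:1, N:4, O:2.
In Hill order: C8H9ClN4O2.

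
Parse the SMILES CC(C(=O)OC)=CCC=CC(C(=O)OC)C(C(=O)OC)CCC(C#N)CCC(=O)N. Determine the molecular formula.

C21H30N2O7

Walk through each heavy atom and fill implicit hydrogens from standard valence (C 4, N 3, O 2, S 2, halogen 1):
  atom 1: C, bond orders sum to 1 (valence 4) → 3 H
  atom 2: C, bond orders sum to 4 (valence 4) → 0 H
  atom 3: C, bond orders sum to 4 (valence 4) → 0 H
  atom 4: O, bond orders sum to 2 (valence 2) → 0 H
  atom 5: O, bond orders sum to 2 (valence 2) → 0 H
  atom 6: C, bond orders sum to 1 (valence 4) → 3 H
  atom 7: C, bond orders sum to 3 (valence 4) → 1 H
  atom 8: C, bond orders sum to 2 (valence 4) → 2 H
  atom 9: C, bond orders sum to 3 (valence 4) → 1 H
  atom 10: C, bond orders sum to 3 (valence 4) → 1 H
  atom 11: C, bond orders sum to 3 (valence 4) → 1 H
  atom 12: C, bond orders sum to 4 (valence 4) → 0 H
  atom 13: O, bond orders sum to 2 (valence 2) → 0 H
  atom 14: O, bond orders sum to 2 (valence 2) → 0 H
  atom 15: C, bond orders sum to 1 (valence 4) → 3 H
  atom 16: C, bond orders sum to 3 (valence 4) → 1 H
  atom 17: C, bond orders sum to 4 (valence 4) → 0 H
  atom 18: O, bond orders sum to 2 (valence 2) → 0 H
  atom 19: O, bond orders sum to 2 (valence 2) → 0 H
  atom 20: C, bond orders sum to 1 (valence 4) → 3 H
  atom 21: C, bond orders sum to 2 (valence 4) → 2 H
  atom 22: C, bond orders sum to 2 (valence 4) → 2 H
  atom 23: C, bond orders sum to 3 (valence 4) → 1 H
  atom 24: C, bond orders sum to 4 (valence 4) → 0 H
  atom 25: N, bond orders sum to 3 (valence 3) → 0 H
  atom 26: C, bond orders sum to 2 (valence 4) → 2 H
  atom 27: C, bond orders sum to 2 (valence 4) → 2 H
  atom 28: C, bond orders sum to 4 (valence 4) → 0 H
  atom 29: O, bond orders sum to 2 (valence 2) → 0 H
  atom 30: N, bond orders sum to 1 (valence 3) → 2 H
Totals → C:21, H:30, N:2, O:7.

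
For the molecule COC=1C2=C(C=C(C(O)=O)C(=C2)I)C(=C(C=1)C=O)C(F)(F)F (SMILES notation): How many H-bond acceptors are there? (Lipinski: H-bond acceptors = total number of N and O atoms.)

N atoms: 0; O atoms: 4.
Lipinski HBA = 0 + 4 = 4.

4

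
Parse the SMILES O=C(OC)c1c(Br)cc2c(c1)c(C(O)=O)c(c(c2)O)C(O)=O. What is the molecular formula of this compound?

Walk through each heavy atom and fill implicit hydrogens from standard valence (C 4, N 3, O 2, S 2, halogen 1); for lowercase aromatic atoms, an aromatic c carries 1 H when it has two neighbours and 0 H with three, and aromatic n carries 0 H:
  atom 1: O, bond orders sum to 2 (valence 2) → 0 H
  atom 2: C, bond orders sum to 4 (valence 4) → 0 H
  atom 3: O, bond orders sum to 2 (valence 2) → 0 H
  atom 4: C, bond orders sum to 1 (valence 4) → 3 H
  atom 5: aromatic c, 3 neighbours → 0 H
  atom 6: aromatic c, 3 neighbours → 0 H
  atom 7: Br (halogen, monovalent) → 0 H
  atom 8: aromatic c, 2 neighbours → 1 H
  atom 9: aromatic c, 3 neighbours → 0 H
  atom 10: aromatic c, 3 neighbours → 0 H
  atom 11: aromatic c, 2 neighbours → 1 H
  atom 12: aromatic c, 3 neighbours → 0 H
  atom 13: C, bond orders sum to 4 (valence 4) → 0 H
  atom 14: O, bond orders sum to 1 (valence 2) → 1 H
  atom 15: O, bond orders sum to 2 (valence 2) → 0 H
  atom 16: aromatic c, 3 neighbours → 0 H
  atom 17: aromatic c, 3 neighbours → 0 H
  atom 18: aromatic c, 2 neighbours → 1 H
  atom 19: O, bond orders sum to 1 (valence 2) → 1 H
  atom 20: C, bond orders sum to 4 (valence 4) → 0 H
  atom 21: O, bond orders sum to 1 (valence 2) → 1 H
  atom 22: O, bond orders sum to 2 (valence 2) → 0 H
Totals → C:14, H:9, Br:1, O:7.
In Hill order: C14H9BrO7.

C14H9BrO7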